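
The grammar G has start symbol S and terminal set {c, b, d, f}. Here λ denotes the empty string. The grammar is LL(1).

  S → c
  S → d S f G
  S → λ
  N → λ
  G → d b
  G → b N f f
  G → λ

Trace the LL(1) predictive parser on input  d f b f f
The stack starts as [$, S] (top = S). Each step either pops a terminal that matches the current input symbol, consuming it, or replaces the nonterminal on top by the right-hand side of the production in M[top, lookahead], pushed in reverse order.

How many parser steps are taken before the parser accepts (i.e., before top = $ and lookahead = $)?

9

     Stack      Input        Action
  1  $ S        d f b f f $  expand S → d S f G
  2  $ G f S d  d f b f f $  match d
  3  $ G f S    f b f f $    expand S → λ
  4  $ G f      f b f f $    match f
  5  $ G        b f f $      expand G → b N f f
  6  $ f f N b  b f f $      match b
  7  $ f f N    f f $        expand N → λ
  8  $ f f      f f $        match f
  9  $ f        f $          match f
Accept reached after 9 steps.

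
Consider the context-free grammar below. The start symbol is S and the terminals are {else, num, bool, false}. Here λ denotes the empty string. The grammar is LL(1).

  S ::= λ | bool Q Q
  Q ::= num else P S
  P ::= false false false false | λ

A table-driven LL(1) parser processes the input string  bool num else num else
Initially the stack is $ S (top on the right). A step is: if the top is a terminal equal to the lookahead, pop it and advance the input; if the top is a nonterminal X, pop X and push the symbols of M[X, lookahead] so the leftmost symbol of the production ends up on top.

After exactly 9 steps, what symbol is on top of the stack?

step 1: stack=$ S  input=bool num else num else $  — expand S ::= bool Q Q
step 2: stack=$ Q Q bool  input=bool num else num else $  — match bool
step 3: stack=$ Q Q  input=num else num else $  — expand Q ::= num else P S
step 4: stack=$ Q S P else num  input=num else num else $  — match num
step 5: stack=$ Q S P else  input=else num else $  — match else
step 6: stack=$ Q S P  input=num else $  — expand P ::= λ
step 7: stack=$ Q S  input=num else $  — expand S ::= λ
step 8: stack=$ Q  input=num else $  — expand Q ::= num else P S
step 9: stack=$ S P else num  input=num else $  — match num
Stack after step 9: $ S P else (top = else).

else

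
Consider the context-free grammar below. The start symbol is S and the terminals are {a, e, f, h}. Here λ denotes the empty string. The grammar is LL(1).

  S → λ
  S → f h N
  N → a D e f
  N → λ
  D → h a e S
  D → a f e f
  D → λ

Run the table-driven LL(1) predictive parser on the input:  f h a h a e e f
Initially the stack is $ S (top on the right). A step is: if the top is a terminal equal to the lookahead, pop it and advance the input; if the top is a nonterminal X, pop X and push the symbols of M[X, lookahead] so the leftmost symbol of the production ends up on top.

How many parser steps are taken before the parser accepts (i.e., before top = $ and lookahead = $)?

      Stack          Input              Action
   1  $ S            f h a h a e e f $  expand S → f h N
   2  $ N h f        f h a h a e e f $  match f
   3  $ N h          h a h a e e f $    match h
   4  $ N            a h a e e f $      expand N → a D e f
   5  $ f e D a      a h a e e f $      match a
   6  $ f e D        h a e e f $        expand D → h a e S
   7  $ f e S e a h  h a e e f $        match h
   8  $ f e S e a    a e e f $          match a
   9  $ f e S e      e e f $            match e
  10  $ f e S        e f $              expand S → λ
  11  $ f e          e f $              match e
  12  $ f            f $                match f
Accept reached after 12 steps.

12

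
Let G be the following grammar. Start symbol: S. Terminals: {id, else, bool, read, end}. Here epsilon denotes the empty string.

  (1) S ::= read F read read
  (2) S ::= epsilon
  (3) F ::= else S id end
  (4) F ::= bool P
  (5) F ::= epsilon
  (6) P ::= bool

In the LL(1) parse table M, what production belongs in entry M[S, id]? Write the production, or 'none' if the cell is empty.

S ::= epsilon

FIRST(S): from S::=read F read read we get {read}; from S::=epsilon we get {epsilon}. So FIRST(S) = {epsilon, read}.
FIRST(F): from F::=else S id end we get {else}; from F::=bool P we get {bool}; from F::=epsilon we get {epsilon}. So FIRST(F) = {epsilon, bool, else}.
FIRST(P): from P::=bool we get {bool}. So FIRST(P) = {bool}.
FOLLOW(S) includes $ since S is the start symbol.
FOLLOW(S): in F::=else S id end, S is followed by id end with FIRST {id}. Thus FOLLOW(S) = {$, id}.
For S ::= read F read read: FIRST(read F read read) = {read}, so it goes in M[S, t] for t ∈ {read}.
For S ::= epsilon: FIRST(epsilon) = {epsilon}, so it goes in M[S, t] for t ∈ {}; since epsilon ∈ FIRST, also for every t ∈ FOLLOW(S) = {$, id}.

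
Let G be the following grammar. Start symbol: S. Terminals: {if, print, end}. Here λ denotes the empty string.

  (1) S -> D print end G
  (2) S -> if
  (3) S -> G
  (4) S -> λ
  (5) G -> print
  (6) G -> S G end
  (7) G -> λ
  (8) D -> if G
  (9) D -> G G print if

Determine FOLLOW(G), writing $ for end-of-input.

{$, end, if, print}

FIRST(S) = {λ, end, if, print}  (via D print end G, G)
FIRST(G) = {λ, end, if, print}  (via S G end)
FIRST(D) = {end, if, print}  (via G G print if)
FOLLOW(S) includes $ since S is the start symbol.
FOLLOW(S): in G->S G end, S is followed by G end with FIRST {end, if, print}. Thus FOLLOW(S) = {$, end, if, print}.
FOLLOW(D): in S->D print end G, D is followed by print end G with FIRST {print}. Thus FOLLOW(D) = {print}.
FOLLOW(G): in S->D print end G, the suffix after G is empty, so FOLLOW(G) ⊇ FOLLOW(S) = {$, end, if, print}; in S->G, the suffix after G is empty, so FOLLOW(G) ⊇ FOLLOW(S) = {$, end, if, print}; in G->S G end, G is followed by end with FIRST {end}; in D->if G, the suffix after G is empty, so FOLLOW(G) ⊇ FOLLOW(D) = {print}; in D->G G print if (occurrence 1), G is followed by G print if with FIRST {end, if, print}; in D->G G print if (occurrence 2), G is followed by print if with FIRST {print}. Thus FOLLOW(G) = {$, end, if, print}.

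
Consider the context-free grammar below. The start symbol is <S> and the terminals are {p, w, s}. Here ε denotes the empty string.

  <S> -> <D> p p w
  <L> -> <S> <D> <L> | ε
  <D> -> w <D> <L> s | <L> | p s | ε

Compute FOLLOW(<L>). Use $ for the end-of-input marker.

FIRST(<S>) = {p, w}  (via <D> p p w)
FIRST(<L>) = {ε, p, w}  (via <S> <D> <L>)
FIRST(<D>) = {ε, p, w}  (via <L>)
FOLLOW(<S>) includes $ since <S> is the start symbol.
FOLLOW(<S>): in <L>-><S> <D> <L>, <S> is followed by <D> <L> with FIRST {ε, p, w}; in <L>-><S> <D> <L>, the suffix after <S> is nullable, so FOLLOW(<S>) ⊇ FOLLOW(<L>) = {p, s, w}. Thus FOLLOW(<S>) = {$, p, s, w}.
FOLLOW(<L>): in <L>-><S> <D> <L>, the suffix after <L> is empty (adds nothing new); in <D>->w <D> <L> s, <L> is followed by s with FIRST {s}; in <D>-><L>, the suffix after <L> is empty, so FOLLOW(<L>) ⊇ FOLLOW(<D>) = {p, s, w}. Thus FOLLOW(<L>) = {p, s, w}.
FOLLOW(<D>): in <S>-><D> p p w, <D> is followed by p p w with FIRST {p}; in <L>-><S> <D> <L>, <D> is followed by <L> with FIRST {ε, p, w}; in <L>-><S> <D> <L>, the suffix after <D> is nullable, so FOLLOW(<D>) ⊇ FOLLOW(<L>) = {p, s, w}; in <D>->w <D> <L> s, <D> is followed by <L> s with FIRST {p, s, w}. Thus FOLLOW(<D>) = {p, s, w}.

{p, s, w}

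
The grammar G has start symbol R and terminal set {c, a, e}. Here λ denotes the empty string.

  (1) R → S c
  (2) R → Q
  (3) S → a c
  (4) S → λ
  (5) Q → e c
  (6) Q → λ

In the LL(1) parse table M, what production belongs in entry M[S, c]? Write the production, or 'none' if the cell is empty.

FIRST(S): from S→a c we get {a}; from S→λ we get {λ}. So FIRST(S) = {λ, a}.
FIRST(Q): from Q→e c we get {e}; from Q→λ we get {λ}. So FIRST(Q) = {λ, e}.
FIRST(R): from R→S c we get {a, c}; from R→Q we get {λ, e}. So FIRST(R) = {λ, a, c, e}.
FOLLOW(R) includes $ since R is the start symbol.
FOLLOW(S): in R→S c, S is followed by c with FIRST {c}. Thus FOLLOW(S) = {c}.
For S → a c: FIRST(a c) = {a}, so it goes in M[S, t] for t ∈ {a}.
For S → λ: FIRST(λ) = {λ}, so it goes in M[S, t] for t ∈ {}; since λ ∈ FIRST, also for every t ∈ FOLLOW(S) = {c}.

S → λ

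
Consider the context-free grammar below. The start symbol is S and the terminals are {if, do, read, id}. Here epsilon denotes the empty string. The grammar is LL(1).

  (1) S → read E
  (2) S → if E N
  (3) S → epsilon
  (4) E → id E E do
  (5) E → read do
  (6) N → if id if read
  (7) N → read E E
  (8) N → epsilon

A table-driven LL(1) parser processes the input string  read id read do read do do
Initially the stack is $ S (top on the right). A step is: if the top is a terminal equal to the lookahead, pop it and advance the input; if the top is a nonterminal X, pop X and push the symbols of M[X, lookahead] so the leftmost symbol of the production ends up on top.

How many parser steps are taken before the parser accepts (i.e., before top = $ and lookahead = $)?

11

step 1: stack=$ S  input=read id read do read do do $  — expand S → read E
step 2: stack=$ E read  input=read id read do read do do $  — match read
step 3: stack=$ E  input=id read do read do do $  — expand E → id E E do
step 4: stack=$ do E E id  input=id read do read do do $  — match id
step 5: stack=$ do E E  input=read do read do do $  — expand E → read do
step 6: stack=$ do E do read  input=read do read do do $  — match read
step 7: stack=$ do E do  input=do read do do $  — match do
step 8: stack=$ do E  input=read do do $  — expand E → read do
step 9: stack=$ do do read  input=read do do $  — match read
step 10: stack=$ do do  input=do do $  — match do
step 11: stack=$ do  input=do $  — match do
Accept reached after 11 steps.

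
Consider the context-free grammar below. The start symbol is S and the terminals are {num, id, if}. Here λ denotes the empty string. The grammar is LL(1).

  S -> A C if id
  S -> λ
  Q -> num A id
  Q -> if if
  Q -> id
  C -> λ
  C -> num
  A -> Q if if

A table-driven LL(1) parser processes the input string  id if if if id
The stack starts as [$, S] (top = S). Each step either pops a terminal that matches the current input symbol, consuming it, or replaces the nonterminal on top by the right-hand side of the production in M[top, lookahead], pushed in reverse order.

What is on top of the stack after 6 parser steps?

C

     Stack               Input             Action
  1  $ S                 id if if if id $  expand S -> A C if id
  2  $ id if C A         id if if if id $  expand A -> Q if if
  3  $ id if C if if Q   id if if if id $  expand Q -> id
  4  $ id if C if if id  id if if if id $  match id
  5  $ id if C if if     if if if id $     match if
  6  $ id if C if        if if id $        match if
Stack after step 6: $ id if C (top = C).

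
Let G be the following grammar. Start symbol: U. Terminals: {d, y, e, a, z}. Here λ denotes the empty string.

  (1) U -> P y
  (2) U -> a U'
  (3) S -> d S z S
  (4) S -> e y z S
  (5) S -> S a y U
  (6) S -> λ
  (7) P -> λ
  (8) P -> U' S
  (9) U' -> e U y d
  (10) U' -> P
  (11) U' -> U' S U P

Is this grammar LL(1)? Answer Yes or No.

No

FIRST(U) = {a, d, e, y}
FIRST(S) = {λ, a, d, e}
FIRST(P) = {λ, a, d, e, y}
FIRST(U') = {λ, a, d, e, y}
FOLLOW(U) = {$, a, d, e, y, z}
FOLLOW(S) = {$, a, d, e, y, z}
FOLLOW(P) = {$, a, d, e, y, z}
FOLLOW(U') = {$, a, d, e, y, z}
Cell M[P, $] receives both P -> λ and P -> U' S — the grammar is not LL(1).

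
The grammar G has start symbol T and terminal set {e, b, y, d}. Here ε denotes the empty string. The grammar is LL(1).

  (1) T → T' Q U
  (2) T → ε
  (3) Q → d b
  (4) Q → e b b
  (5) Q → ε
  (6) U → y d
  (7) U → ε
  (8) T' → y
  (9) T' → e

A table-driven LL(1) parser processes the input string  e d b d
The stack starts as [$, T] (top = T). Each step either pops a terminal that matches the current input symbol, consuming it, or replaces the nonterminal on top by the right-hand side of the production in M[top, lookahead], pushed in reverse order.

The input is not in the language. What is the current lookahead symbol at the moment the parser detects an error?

d

     Stack     Input      Action
  1  $ T       e d b d $  expand T → T' Q U
  2  $ U Q T'  e d b d $  expand T' → e
  3  $ U Q e   e d b d $  match e
  4  $ U Q     d b d $    expand Q → d b
  5  $ U b d   d b d $    match d
  6  $ U b     b d $      match b
  7  $ U       d $        error: M[U, d] is empty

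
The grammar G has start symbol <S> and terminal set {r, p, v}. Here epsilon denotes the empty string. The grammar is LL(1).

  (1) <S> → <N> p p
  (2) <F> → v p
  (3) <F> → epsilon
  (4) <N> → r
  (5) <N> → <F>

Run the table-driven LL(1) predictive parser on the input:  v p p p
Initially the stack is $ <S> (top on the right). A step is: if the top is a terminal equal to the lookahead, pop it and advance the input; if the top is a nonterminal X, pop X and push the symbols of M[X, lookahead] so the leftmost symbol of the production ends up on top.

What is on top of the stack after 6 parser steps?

p

step 1: stack=$ <S>  input=v p p p $  — expand <S> → <N> p p
step 2: stack=$ p p <N>  input=v p p p $  — expand <N> → <F>
step 3: stack=$ p p <F>  input=v p p p $  — expand <F> → v p
step 4: stack=$ p p p v  input=v p p p $  — match v
step 5: stack=$ p p p  input=p p p $  — match p
step 6: stack=$ p p  input=p p $  — match p
Stack after step 6: $ p (top = p).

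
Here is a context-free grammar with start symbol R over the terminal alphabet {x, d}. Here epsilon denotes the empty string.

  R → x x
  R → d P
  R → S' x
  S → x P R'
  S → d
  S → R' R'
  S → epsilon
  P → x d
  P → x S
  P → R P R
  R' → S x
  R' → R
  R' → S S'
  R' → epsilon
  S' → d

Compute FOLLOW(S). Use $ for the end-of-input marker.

FIRST(S'): from S'→d we get {d}. So FIRST(S') = {d}.
FIRST(R): from R→x x we get {x}; from R→d P we get {d}; from R→S' x we get {d}. So FIRST(R) = {d, x}.
FIRST(P): from P→x d we get {x}; from P→x S we get {x}; from P→R P R we get {d, x}. So FIRST(P) = {d, x}.
FIRST(S): from S→x P R' we get {x}; from S→d we get {d}; from S→R' R' we get {epsilon, d, x}; from S→epsilon we get {epsilon}. So FIRST(S) = {epsilon, d, x}.
FIRST(R'): from R'→S x we get {d, x}; from R'→R we get {d, x}; from R'→S S' we get {d, x}; from R'→epsilon we get {epsilon}. So FIRST(R') = {epsilon, d, x}.
FOLLOW(R) includes $ since R is the start symbol.
FOLLOW(R): in P→R P R (occurrence 1), R is followed by P R with FIRST {d, x}; in P→R P R (occurrence 2), the suffix after R is empty, so FOLLOW(R) ⊇ FOLLOW(P) = {$, d, x}; in R'→R, the suffix after R is empty, so FOLLOW(R) ⊇ FOLLOW(R') = {$, d, x}. Thus FOLLOW(R) = {$, d, x}.
FOLLOW(S): in P→x S, the suffix after S is empty, so FOLLOW(S) ⊇ FOLLOW(P) = {$, d, x}; in R'→S x, S is followed by x with FIRST {x}; in R'→S S', S is followed by S' with FIRST {d}. Thus FOLLOW(S) = {$, d, x}.
FOLLOW(P): in R→d P, the suffix after P is empty, so FOLLOW(P) ⊇ FOLLOW(R) = {$, d, x}; in S→x P R', P is followed by R' with FIRST {epsilon, d, x}; in S→x P R', the suffix after P is nullable, so FOLLOW(P) ⊇ FOLLOW(S) = {$, d, x}; in P→R P R, P is followed by R with FIRST {d, x}. Thus FOLLOW(P) = {$, d, x}.
FOLLOW(R'): in S→x P R', the suffix after R' is empty, so FOLLOW(R') ⊇ FOLLOW(S) = {$, d, x}; in S→R' R' (occurrence 1), R' is followed by R' with FIRST {epsilon, d, x}; in S→R' R' (occurrence 1), the suffix after R' is nullable, so FOLLOW(R') ⊇ FOLLOW(S) = {$, d, x}; in S→R' R' (occurrence 2), the suffix after R' is empty, so FOLLOW(R') ⊇ FOLLOW(S) = {$, d, x}. Thus FOLLOW(R') = {$, d, x}.
FOLLOW(S'): in R→S' x, S' is followed by x with FIRST {x}; in R'→S S', the suffix after S' is empty, so FOLLOW(S') ⊇ FOLLOW(R') = {$, d, x}. Thus FOLLOW(S') = {$, d, x}.

{$, d, x}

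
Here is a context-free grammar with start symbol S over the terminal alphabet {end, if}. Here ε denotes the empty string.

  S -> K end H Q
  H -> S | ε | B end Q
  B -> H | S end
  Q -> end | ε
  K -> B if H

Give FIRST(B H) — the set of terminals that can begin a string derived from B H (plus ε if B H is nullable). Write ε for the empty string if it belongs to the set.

FIRST(Q) = {ε, end}
FIRST(S) = {end, if}  (via K end H Q)
FIRST(H) = {ε, end, if}  (via S, B end Q)
FIRST(B) = {ε, end, if}  (via H, S end)
FIRST(K) = {end, if}  (via B if H)
FIRST(B H): take FIRST of each symbol in turn, carrying on past any symbol whose FIRST contains ε; result {ε, end, if}.

{ε, end, if}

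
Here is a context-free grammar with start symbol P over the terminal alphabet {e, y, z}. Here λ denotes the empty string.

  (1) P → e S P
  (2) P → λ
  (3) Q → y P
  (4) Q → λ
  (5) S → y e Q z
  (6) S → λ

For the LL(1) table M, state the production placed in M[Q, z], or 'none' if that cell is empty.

FIRST(P): from P→e S P we get {e}; from P→λ we get {λ}. So FIRST(P) = {λ, e}.
FIRST(Q): from Q→y P we get {y}; from Q→λ we get {λ}. So FIRST(Q) = {λ, y}.
FIRST(S): from S→y e Q z we get {y}; from S→λ we get {λ}. So FIRST(S) = {λ, y}.
FOLLOW(P) includes $ since P is the start symbol.
FOLLOW(Q): in S→y e Q z, Q is followed by z with FIRST {z}. Thus FOLLOW(Q) = {z}.
For Q → y P: FIRST(y P) = {y}, so it goes in M[Q, t] for t ∈ {y}.
For Q → λ: FIRST(λ) = {λ}, so it goes in M[Q, t] for t ∈ {}; since λ ∈ FIRST, also for every t ∈ FOLLOW(Q) = {z}.

Q → λ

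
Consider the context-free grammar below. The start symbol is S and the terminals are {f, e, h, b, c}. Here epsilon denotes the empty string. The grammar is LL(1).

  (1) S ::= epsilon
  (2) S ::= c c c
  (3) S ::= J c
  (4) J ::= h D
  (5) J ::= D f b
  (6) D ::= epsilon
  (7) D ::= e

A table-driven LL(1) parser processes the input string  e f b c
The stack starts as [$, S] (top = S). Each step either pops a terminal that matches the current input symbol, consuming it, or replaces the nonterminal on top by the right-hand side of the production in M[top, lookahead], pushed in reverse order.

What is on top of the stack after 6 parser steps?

     Stack      Input      Action
  1  $ S        e f b c $  expand S ::= J c
  2  $ c J      e f b c $  expand J ::= D f b
  3  $ c b f D  e f b c $  expand D ::= e
  4  $ c b f e  e f b c $  match e
  5  $ c b f    f b c $    match f
  6  $ c b      b c $      match b
Stack after step 6: $ c (top = c).

c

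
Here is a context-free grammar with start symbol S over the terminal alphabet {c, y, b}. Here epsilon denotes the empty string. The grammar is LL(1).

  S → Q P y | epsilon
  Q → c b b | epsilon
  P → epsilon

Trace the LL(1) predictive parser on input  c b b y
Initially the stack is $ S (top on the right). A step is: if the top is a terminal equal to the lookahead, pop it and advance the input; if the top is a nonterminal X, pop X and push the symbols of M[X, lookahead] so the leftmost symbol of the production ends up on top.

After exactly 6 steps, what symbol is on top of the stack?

y

step 1: stack=$ S  input=c b b y $  — expand S → Q P y
step 2: stack=$ y P Q  input=c b b y $  — expand Q → c b b
step 3: stack=$ y P b b c  input=c b b y $  — match c
step 4: stack=$ y P b b  input=b b y $  — match b
step 5: stack=$ y P b  input=b y $  — match b
step 6: stack=$ y P  input=y $  — expand P → epsilon
Stack after step 6: $ y (top = y).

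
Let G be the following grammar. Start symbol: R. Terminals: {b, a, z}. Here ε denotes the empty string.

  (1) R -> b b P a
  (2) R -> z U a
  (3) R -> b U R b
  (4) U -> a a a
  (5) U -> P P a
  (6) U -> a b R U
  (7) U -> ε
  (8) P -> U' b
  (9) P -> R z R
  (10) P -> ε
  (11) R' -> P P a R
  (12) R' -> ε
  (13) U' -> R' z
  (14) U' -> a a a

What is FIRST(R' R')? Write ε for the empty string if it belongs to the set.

FIRST(R): from R->b b P a we get {b}; from R->z U a we get {z}; from R->b U R b we get {b}. So FIRST(R) = {b, z}.
FIRST(U): from U->a a a we get {a}; from U->P P a we get {a, b, z}; from U->a b R U we get {a}; from U->ε we get {ε}. So FIRST(U) = {ε, a, b, z}.
FIRST(P): from P->U' b we get {a, b, z}; from P->R z R we get {b, z}; from P->ε we get {ε}. So FIRST(P) = {ε, a, b, z}.
FIRST(R'): from R'->P P a R we get {a, b, z}; from R'->ε we get {ε}. So FIRST(R') = {ε, a, b, z}.
FIRST(U'): from U'->R' z we get {a, b, z}; from U'->a a a we get {a}. So FIRST(U') = {a, b, z}.
FIRST(R' R'): take FIRST of each symbol in turn, carrying on past any symbol whose FIRST contains ε; result {ε, a, b, z}.

{ε, a, b, z}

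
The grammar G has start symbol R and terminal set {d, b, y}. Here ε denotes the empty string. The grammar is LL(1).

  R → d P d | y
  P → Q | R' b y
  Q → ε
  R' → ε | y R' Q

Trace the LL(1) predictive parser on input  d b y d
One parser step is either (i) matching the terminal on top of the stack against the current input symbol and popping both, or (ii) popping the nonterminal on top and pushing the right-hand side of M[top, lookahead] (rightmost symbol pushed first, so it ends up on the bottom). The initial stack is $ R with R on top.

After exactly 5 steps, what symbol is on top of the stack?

y

step 1: stack=$ R  input=d b y d $  — expand R → d P d
step 2: stack=$ d P d  input=d b y d $  — match d
step 3: stack=$ d P  input=b y d $  — expand P → R' b y
step 4: stack=$ d y b R'  input=b y d $  — expand R' → ε
step 5: stack=$ d y b  input=b y d $  — match b
Stack after step 5: $ d y (top = y).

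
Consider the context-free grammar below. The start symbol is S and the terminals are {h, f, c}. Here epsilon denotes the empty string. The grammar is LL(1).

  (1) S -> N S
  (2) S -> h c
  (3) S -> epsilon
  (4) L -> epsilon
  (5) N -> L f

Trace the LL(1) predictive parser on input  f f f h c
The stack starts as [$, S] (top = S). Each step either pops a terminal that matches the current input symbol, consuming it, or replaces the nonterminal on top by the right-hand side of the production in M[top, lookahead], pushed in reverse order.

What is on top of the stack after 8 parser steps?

S

     Stack    Input        Action
  1  $ S      f f f h c $  expand S -> N S
  2  $ S N    f f f h c $  expand N -> L f
  3  $ S f L  f f f h c $  expand L -> epsilon
  4  $ S f    f f f h c $  match f
  5  $ S      f f h c $    expand S -> N S
  6  $ S N    f f h c $    expand N -> L f
  7  $ S f L  f f h c $    expand L -> epsilon
  8  $ S f    f f h c $    match f
Stack after step 8: $ S (top = S).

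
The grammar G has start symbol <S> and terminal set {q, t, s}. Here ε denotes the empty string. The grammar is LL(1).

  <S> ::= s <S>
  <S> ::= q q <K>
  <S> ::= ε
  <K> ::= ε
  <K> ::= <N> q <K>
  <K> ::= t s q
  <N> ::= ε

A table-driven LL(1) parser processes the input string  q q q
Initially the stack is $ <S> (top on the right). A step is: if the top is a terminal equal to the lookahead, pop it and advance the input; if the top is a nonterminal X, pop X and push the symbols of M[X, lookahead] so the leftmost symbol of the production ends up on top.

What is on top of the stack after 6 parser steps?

<K>

     Stack        Input    Action
  1  $ <S>        q q q $  expand <S> ::= q q <K>
  2  $ <K> q q    q q q $  match q
  3  $ <K> q      q q $    match q
  4  $ <K>        q $      expand <K> ::= <N> q <K>
  5  $ <K> q <N>  q $      expand <N> ::= ε
  6  $ <K> q      q $      match q
Stack after step 6: $ <K> (top = <K>).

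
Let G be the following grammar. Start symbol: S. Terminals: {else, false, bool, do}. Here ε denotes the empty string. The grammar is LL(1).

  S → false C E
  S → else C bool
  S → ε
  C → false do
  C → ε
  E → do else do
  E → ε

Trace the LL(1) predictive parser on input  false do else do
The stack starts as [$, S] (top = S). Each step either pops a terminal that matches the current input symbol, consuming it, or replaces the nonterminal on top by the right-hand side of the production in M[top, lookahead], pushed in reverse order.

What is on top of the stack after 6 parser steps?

do

step 1: stack=$ S  input=false do else do $  — expand S → false C E
step 2: stack=$ E C false  input=false do else do $  — match false
step 3: stack=$ E C  input=do else do $  — expand C → ε
step 4: stack=$ E  input=do else do $  — expand E → do else do
step 5: stack=$ do else do  input=do else do $  — match do
step 6: stack=$ do else  input=else do $  — match else
Stack after step 6: $ do (top = do).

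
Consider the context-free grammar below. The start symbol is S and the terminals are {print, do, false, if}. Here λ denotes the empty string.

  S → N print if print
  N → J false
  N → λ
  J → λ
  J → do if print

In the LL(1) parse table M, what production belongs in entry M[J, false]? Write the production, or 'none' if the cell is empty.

J → λ

FIRST(J) = {λ, do}
FIRST(N) = {λ, do, false}  (via J false)
FIRST(S) = {do, false, print}  (via N print if print)
FOLLOW(S) includes $ since S is the start symbol.
FOLLOW(J): in N→J false, J is followed by false with FIRST {false}. Thus FOLLOW(J) = {false}.
For J → λ: FIRST(λ) = {λ}, so it goes in M[J, t] for t ∈ {}; since λ ∈ FIRST, also for every t ∈ FOLLOW(J) = {false}.
For J → do if print: FIRST(do if print) = {do}, so it goes in M[J, t] for t ∈ {do}.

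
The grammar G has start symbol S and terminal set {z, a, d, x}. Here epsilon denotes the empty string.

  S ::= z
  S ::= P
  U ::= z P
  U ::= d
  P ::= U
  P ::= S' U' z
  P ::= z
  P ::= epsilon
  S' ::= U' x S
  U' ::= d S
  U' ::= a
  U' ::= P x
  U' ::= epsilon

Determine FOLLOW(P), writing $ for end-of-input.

{$, a, d, x, z}

FIRST(U) = {d, z}
FIRST(S) = {epsilon, a, d, x, z}  (via P)
FIRST(P) = {epsilon, a, d, x, z}  (via U, S' U' z)
FIRST(U') = {epsilon, a, d, x, z}  (via P x)
FIRST(S') = {a, d, x, z}  (via U' x S)
FOLLOW(S) includes $ since S is the start symbol.
FOLLOW(S'): in P::=S' U' z, S' is followed by U' z with FIRST {a, d, x, z}. Thus FOLLOW(S') = {a, d, x, z}.
FOLLOW(U'): in P::=S' U' z, U' is followed by z with FIRST {z}; in S'::=U' x S, U' is followed by x S with FIRST {x}. Thus FOLLOW(U') = {x, z}.
FOLLOW(S): in S'::=U' x S, the suffix after S is empty, so FOLLOW(S) ⊇ FOLLOW(S') = {a, d, x, z}; in U'::=d S, the suffix after S is empty, so FOLLOW(S) ⊇ FOLLOW(U') = {x, z}. Thus FOLLOW(S) = {$, a, d, x, z}.
FOLLOW(U): in P::=U, the suffix after U is empty, so FOLLOW(U) ⊇ FOLLOW(P) = {$, a, d, x, z}. Thus FOLLOW(U) = {$, a, d, x, z}.
FOLLOW(P): in S::=P, the suffix after P is empty, so FOLLOW(P) ⊇ FOLLOW(S) = {$, a, d, x, z}; in U::=z P, the suffix after P is empty, so FOLLOW(P) ⊇ FOLLOW(U) = {$, a, d, x, z}; in U'::=P x, P is followed by x with FIRST {x}. Thus FOLLOW(P) = {$, a, d, x, z}.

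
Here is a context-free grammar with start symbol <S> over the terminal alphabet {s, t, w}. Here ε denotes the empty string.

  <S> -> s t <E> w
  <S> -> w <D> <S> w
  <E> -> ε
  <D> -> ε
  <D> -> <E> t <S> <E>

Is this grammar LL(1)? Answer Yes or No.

Yes

FIRST(<S>) = {s, w}
FIRST(<E>) = {ε}
FIRST(<D>) = {ε, t}
FOLLOW(<S>) = {$, s, w}
FOLLOW(<E>) = {s, t, w}
FOLLOW(<D>) = {s, w}
Each cell of M receives at most one production.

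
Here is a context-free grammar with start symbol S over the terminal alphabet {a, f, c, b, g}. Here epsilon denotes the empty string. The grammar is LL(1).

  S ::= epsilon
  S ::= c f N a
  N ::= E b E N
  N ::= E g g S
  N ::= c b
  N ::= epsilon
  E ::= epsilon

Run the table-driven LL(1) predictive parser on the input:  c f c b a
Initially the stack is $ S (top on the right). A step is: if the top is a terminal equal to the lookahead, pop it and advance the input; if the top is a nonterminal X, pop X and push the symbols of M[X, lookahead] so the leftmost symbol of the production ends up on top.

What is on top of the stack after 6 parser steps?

a

     Stack      Input        Action
  1  $ S        c f c b a $  expand S ::= c f N a
  2  $ a N f c  c f c b a $  match c
  3  $ a N f    f c b a $    match f
  4  $ a N      c b a $      expand N ::= c b
  5  $ a b c    c b a $      match c
  6  $ a b      b a $        match b
Stack after step 6: $ a (top = a).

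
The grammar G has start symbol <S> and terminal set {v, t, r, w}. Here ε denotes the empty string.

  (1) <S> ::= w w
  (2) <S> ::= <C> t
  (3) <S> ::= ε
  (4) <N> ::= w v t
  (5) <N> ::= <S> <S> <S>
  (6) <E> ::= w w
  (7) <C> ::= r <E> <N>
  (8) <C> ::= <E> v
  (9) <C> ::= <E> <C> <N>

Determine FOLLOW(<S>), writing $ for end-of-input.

{$, r, t, w}

FIRST(<E>) = {w}
FIRST(<C>) = {r, w}  (via <E> v, <E> <C> <N>)
FIRST(<S>) = {ε, r, w}  (via <C> t)
FIRST(<N>) = {ε, r, w}  (via <S> <S> <S>)
FOLLOW(<S>) includes $ since <S> is the start symbol.
FOLLOW(<C>): in <S>::=<C> t, <C> is followed by t with FIRST {t}; in <C>::=<E> <C> <N>, <C> is followed by <N> with FIRST {ε, r, w}; in <C>::=<E> <C> <N>, the suffix after <C> is nullable (adds nothing new). Thus FOLLOW(<C>) = {r, t, w}.
FOLLOW(<N>): in <C>::=r <E> <N>, the suffix after <N> is empty, so FOLLOW(<N>) ⊇ FOLLOW(<C>) = {r, t, w}; in <C>::=<E> <C> <N>, the suffix after <N> is empty, so FOLLOW(<N>) ⊇ FOLLOW(<C>) = {r, t, w}. Thus FOLLOW(<N>) = {r, t, w}.
FOLLOW(<S>): in <N>::=<S> <S> <S> (occurrence 1), <S> is followed by <S> <S> with FIRST {ε, r, w}; in <N>::=<S> <S> <S> (occurrence 1), the suffix after <S> is nullable, so FOLLOW(<S>) ⊇ FOLLOW(<N>) = {r, t, w}; in <N>::=<S> <S> <S> (occurrence 2), <S> is followed by <S> with FIRST {ε, r, w}; in <N>::=<S> <S> <S> (occurrence 2), the suffix after <S> is nullable, so FOLLOW(<S>) ⊇ FOLLOW(<N>) = {r, t, w}; in <N>::=<S> <S> <S> (occurrence 3), the suffix after <S> is empty, so FOLLOW(<S>) ⊇ FOLLOW(<N>) = {r, t, w}. Thus FOLLOW(<S>) = {$, r, t, w}.
FOLLOW(<E>): in <C>::=r <E> <N>, <E> is followed by <N> with FIRST {ε, r, w}; in <C>::=r <E> <N>, the suffix after <E> is nullable, so FOLLOW(<E>) ⊇ FOLLOW(<C>) = {r, t, w}; in <C>::=<E> v, <E> is followed by v with FIRST {v}; in <C>::=<E> <C> <N>, <E> is followed by <C> <N> with FIRST {r, w}. Thus FOLLOW(<E>) = {r, t, v, w}.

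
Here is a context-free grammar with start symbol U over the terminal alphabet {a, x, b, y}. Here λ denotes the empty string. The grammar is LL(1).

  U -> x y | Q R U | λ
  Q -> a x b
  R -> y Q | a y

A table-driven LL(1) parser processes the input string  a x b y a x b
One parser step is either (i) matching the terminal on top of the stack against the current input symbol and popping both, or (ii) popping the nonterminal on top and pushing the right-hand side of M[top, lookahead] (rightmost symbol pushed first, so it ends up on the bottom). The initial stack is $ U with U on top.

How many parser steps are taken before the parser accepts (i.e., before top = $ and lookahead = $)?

12

      Stack        Input            Action
   1  $ U          a x b y a x b $  expand U -> Q R U
   2  $ U R Q      a x b y a x b $  expand Q -> a x b
   3  $ U R b x a  a x b y a x b $  match a
   4  $ U R b x    x b y a x b $    match x
   5  $ U R b      b y a x b $      match b
   6  $ U R        y a x b $        expand R -> y Q
   7  $ U Q y      y a x b $        match y
   8  $ U Q        a x b $          expand Q -> a x b
   9  $ U b x a    a x b $          match a
  10  $ U b x      x b $            match x
  11  $ U b        b $              match b
  12  $ U          $                expand U -> λ
Accept reached after 12 steps.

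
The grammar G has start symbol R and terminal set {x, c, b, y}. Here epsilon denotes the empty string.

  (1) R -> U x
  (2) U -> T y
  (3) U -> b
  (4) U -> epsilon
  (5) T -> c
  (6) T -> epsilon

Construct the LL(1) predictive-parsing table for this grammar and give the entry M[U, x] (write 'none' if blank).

FIRST(T) = {epsilon, c}
FIRST(U) = {epsilon, b, c, y}  (via T y)
FIRST(R) = {b, c, x, y}  (via U x)
FOLLOW(R) includes $ since R is the start symbol.
FOLLOW(U): in R->U x, U is followed by x with FIRST {x}. Thus FOLLOW(U) = {x}.
For U -> T y: FIRST(T y) = {c, y}, so it goes in M[U, t] for t ∈ {c, y}.
For U -> b: FIRST(b) = {b}, so it goes in M[U, t] for t ∈ {b}.
For U -> epsilon: FIRST(epsilon) = {epsilon}, so it goes in M[U, t] for t ∈ {}; since epsilon ∈ FIRST, also for every t ∈ FOLLOW(U) = {x}.

U -> epsilon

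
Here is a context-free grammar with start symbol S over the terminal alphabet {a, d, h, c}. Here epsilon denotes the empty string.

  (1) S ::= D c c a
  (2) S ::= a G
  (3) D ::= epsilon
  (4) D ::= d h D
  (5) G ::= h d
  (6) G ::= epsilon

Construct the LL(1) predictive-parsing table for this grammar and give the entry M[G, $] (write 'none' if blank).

G ::= epsilon

FIRST(D): from D::=epsilon we get {epsilon}; from D::=d h D we get {d}. So FIRST(D) = {epsilon, d}.
FIRST(G): from G::=h d we get {h}; from G::=epsilon we get {epsilon}. So FIRST(G) = {epsilon, h}.
FIRST(S): from S::=D c c a we get {c, d}; from S::=a G we get {a}. So FIRST(S) = {a, c, d}.
FOLLOW(S) includes $ since S is the start symbol.
FOLLOW(S): S appears on no right-hand side. Thus FOLLOW(S) = {$}.
FOLLOW(G): in S::=a G, the suffix after G is empty, so FOLLOW(G) ⊇ FOLLOW(S) = {$}. Thus FOLLOW(G) = {$}.
For G ::= h d: FIRST(h d) = {h}, so it goes in M[G, t] for t ∈ {h}.
For G ::= epsilon: FIRST(epsilon) = {epsilon}, so it goes in M[G, t] for t ∈ {}; since epsilon ∈ FIRST, also for every t ∈ FOLLOW(G) = {$}.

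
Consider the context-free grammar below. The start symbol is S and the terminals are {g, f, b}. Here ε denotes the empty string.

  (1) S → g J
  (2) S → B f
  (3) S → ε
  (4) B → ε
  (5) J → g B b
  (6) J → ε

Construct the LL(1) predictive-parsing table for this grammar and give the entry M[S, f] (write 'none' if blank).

S → B f

FIRST(B): from B→ε we get {ε}. So FIRST(B) = {ε}.
FIRST(J): from J→g B b we get {g}; from J→ε we get {ε}. So FIRST(J) = {ε, g}.
FIRST(S): from S→g J we get {g}; from S→B f we get {f}; from S→ε we get {ε}. So FIRST(S) = {ε, f, g}.
FOLLOW(S) includes $ since S is the start symbol.
FOLLOW(S): S appears on no right-hand side. Thus FOLLOW(S) = {$}.
For S → g J: FIRST(g J) = {g}, so it goes in M[S, t] for t ∈ {g}.
For S → B f: FIRST(B f) = {f}, so it goes in M[S, t] for t ∈ {f}.
For S → ε: FIRST(ε) = {ε}, so it goes in M[S, t] for t ∈ {}; since ε ∈ FIRST, also for every t ∈ FOLLOW(S) = {$}.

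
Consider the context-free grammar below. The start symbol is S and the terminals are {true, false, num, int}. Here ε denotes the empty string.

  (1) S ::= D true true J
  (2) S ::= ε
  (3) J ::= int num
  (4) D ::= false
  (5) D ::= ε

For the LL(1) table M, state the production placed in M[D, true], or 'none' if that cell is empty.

FIRST(J): from J::=int num we get {int}. So FIRST(J) = {int}.
FIRST(D): from D::=false we get {false}; from D::=ε we get {ε}. So FIRST(D) = {ε, false}.
FIRST(S): from S::=D true true J we get {false, true}; from S::=ε we get {ε}. So FIRST(S) = {ε, false, true}.
FOLLOW(S) includes $ since S is the start symbol.
FOLLOW(D): in S::=D true true J, D is followed by true true J with FIRST {true}. Thus FOLLOW(D) = {true}.
For D ::= false: FIRST(false) = {false}, so it goes in M[D, t] for t ∈ {false}.
For D ::= ε: FIRST(ε) = {ε}, so it goes in M[D, t] for t ∈ {}; since ε ∈ FIRST, also for every t ∈ FOLLOW(D) = {true}.

D ::= ε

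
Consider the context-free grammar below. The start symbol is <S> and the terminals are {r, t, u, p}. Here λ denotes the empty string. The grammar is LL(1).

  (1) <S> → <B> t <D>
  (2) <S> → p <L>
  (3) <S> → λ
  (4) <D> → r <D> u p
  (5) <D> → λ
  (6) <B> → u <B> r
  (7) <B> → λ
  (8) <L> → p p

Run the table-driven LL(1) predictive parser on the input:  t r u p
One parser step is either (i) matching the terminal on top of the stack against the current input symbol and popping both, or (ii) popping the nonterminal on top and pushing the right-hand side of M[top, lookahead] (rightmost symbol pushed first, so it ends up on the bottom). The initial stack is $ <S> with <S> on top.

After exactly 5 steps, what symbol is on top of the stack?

<D>

step 1: stack=$ <S>  input=t r u p $  — expand <S> → <B> t <D>
step 2: stack=$ <D> t <B>  input=t r u p $  — expand <B> → λ
step 3: stack=$ <D> t  input=t r u p $  — match t
step 4: stack=$ <D>  input=r u p $  — expand <D> → r <D> u p
step 5: stack=$ p u <D> r  input=r u p $  — match r
Stack after step 5: $ p u <D> (top = <D>).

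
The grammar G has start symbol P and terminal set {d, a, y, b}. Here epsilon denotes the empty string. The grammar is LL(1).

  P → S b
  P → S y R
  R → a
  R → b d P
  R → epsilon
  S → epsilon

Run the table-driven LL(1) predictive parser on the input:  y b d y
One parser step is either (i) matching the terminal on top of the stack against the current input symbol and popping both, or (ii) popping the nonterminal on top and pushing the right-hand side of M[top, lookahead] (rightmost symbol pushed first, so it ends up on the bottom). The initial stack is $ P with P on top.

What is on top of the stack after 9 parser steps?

step 1: stack=$ P  input=y b d y $  — expand P → S y R
step 2: stack=$ R y S  input=y b d y $  — expand S → epsilon
step 3: stack=$ R y  input=y b d y $  — match y
step 4: stack=$ R  input=b d y $  — expand R → b d P
step 5: stack=$ P d b  input=b d y $  — match b
step 6: stack=$ P d  input=d y $  — match d
step 7: stack=$ P  input=y $  — expand P → S y R
step 8: stack=$ R y S  input=y $  — expand S → epsilon
step 9: stack=$ R y  input=y $  — match y
Stack after step 9: $ R (top = R).

R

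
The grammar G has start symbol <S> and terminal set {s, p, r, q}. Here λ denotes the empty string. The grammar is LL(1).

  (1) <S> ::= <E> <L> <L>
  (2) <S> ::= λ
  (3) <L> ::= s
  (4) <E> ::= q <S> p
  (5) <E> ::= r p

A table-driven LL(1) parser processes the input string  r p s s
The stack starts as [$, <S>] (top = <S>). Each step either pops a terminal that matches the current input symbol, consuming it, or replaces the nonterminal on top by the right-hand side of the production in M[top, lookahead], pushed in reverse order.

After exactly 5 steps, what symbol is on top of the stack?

     Stack          Input      Action
  1  $ <S>          r p s s $  expand <S> ::= <E> <L> <L>
  2  $ <L> <L> <E>  r p s s $  expand <E> ::= r p
  3  $ <L> <L> p r  r p s s $  match r
  4  $ <L> <L> p    p s s $    match p
  5  $ <L> <L>      s s $      expand <L> ::= s
Stack after step 5: $ <L> s (top = s).

s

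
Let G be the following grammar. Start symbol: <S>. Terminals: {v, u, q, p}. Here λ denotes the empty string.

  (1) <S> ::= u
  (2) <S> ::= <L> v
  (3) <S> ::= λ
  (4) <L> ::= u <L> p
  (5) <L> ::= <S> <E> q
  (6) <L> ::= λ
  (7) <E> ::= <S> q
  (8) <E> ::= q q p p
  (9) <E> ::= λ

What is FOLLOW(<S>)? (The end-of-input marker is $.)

{$, q, u, v}

FIRST(<S>): from <S>::=u we get {u}; from <S>::=<L> v we get {q, u, v}; from <S>::=λ we get {λ}. So FIRST(<S>) = {λ, q, u, v}.
FIRST(<E>): from <E>::=<S> q we get {q, u, v}; from <E>::=q q p p we get {q}; from <E>::=λ we get {λ}. So FIRST(<E>) = {λ, q, u, v}.
FIRST(<L>): from <L>::=u <L> p we get {u}; from <L>::=<S> <E> q we get {q, u, v}; from <L>::=λ we get {λ}. So FIRST(<L>) = {λ, q, u, v}.
FOLLOW(<S>) includes $ since <S> is the start symbol.
FOLLOW(<S>): in <L>::=<S> <E> q, <S> is followed by <E> q with FIRST {q, u, v}; in <E>::=<S> q, <S> is followed by q with FIRST {q}. Thus FOLLOW(<S>) = {$, q, u, v}.
FOLLOW(<L>): in <S>::=<L> v, <L> is followed by v with FIRST {v}; in <L>::=u <L> p, <L> is followed by p with FIRST {p}. Thus FOLLOW(<L>) = {p, v}.
FOLLOW(<E>): in <L>::=<S> <E> q, <E> is followed by q with FIRST {q}. Thus FOLLOW(<E>) = {q}.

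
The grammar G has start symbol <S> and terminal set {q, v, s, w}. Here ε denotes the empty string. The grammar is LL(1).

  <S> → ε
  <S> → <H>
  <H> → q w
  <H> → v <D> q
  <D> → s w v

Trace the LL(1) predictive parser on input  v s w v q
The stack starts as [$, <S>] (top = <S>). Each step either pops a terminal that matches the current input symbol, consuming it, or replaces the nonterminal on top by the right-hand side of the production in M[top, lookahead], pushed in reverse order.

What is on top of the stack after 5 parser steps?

step 1: stack=$ <S>  input=v s w v q $  — expand <S> → <H>
step 2: stack=$ <H>  input=v s w v q $  — expand <H> → v <D> q
step 3: stack=$ q <D> v  input=v s w v q $  — match v
step 4: stack=$ q <D>  input=s w v q $  — expand <D> → s w v
step 5: stack=$ q v w s  input=s w v q $  — match s
Stack after step 5: $ q v w (top = w).

w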